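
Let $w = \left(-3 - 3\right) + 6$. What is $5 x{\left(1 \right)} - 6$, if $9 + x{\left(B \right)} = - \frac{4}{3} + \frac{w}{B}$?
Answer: $- \frac{173}{3} \approx -57.667$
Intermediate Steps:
$w = 0$ ($w = -6 + 6 = 0$)
$x{\left(B \right)} = - \frac{31}{3}$ ($x{\left(B \right)} = -9 + \left(- \frac{4}{3} + \frac{0}{B}\right) = -9 + \left(\left(-4\right) \frac{1}{3} + 0\right) = -9 + \left(- \frac{4}{3} + 0\right) = -9 - \frac{4}{3} = - \frac{31}{3}$)
$5 x{\left(1 \right)} - 6 = 5 \left(- \frac{31}{3}\right) - 6 = - \frac{155}{3} - 6 = - \frac{173}{3}$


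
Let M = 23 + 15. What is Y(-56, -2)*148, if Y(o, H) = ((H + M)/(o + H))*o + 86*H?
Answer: -589040/29 ≈ -20312.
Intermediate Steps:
M = 38
Y(o, H) = 86*H + o*(38 + H)/(H + o) (Y(o, H) = ((H + 38)/(o + H))*o + 86*H = ((38 + H)/(H + o))*o + 86*H = o*(38 + H)/(H + o) + 86*H = 86*H + o*(38 + H)/(H + o))
Y(-56, -2)*148 = ((38*(-56) + 86*(-2)² + 87*(-2)*(-56))/(-2 - 56))*148 = ((-2128 + 86*4 + 9744)/(-58))*148 = -(-2128 + 344 + 9744)/58*148 = -1/58*7960*148 = -3980/29*148 = -589040/29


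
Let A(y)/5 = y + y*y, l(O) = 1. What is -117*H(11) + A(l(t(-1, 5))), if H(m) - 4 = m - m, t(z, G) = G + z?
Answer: -458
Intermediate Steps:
A(y) = 5*y + 5*y² (A(y) = 5*(y + y*y) = 5*(y + y²) = 5*y + 5*y²)
H(m) = 4 (H(m) = 4 + (m - m) = 4 + 0 = 4)
-117*H(11) + A(l(t(-1, 5))) = -117*4 + 5*1*(1 + 1) = -468 + 5*1*2 = -468 + 10 = -458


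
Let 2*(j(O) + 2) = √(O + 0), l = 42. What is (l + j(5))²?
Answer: (80 + √5)²/4 ≈ 1690.7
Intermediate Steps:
j(O) = -2 + √O/2 (j(O) = -2 + √(O + 0)/2 = -2 + √O/2)
(l + j(5))² = (42 + (-2 + √5/2))² = (40 + √5/2)²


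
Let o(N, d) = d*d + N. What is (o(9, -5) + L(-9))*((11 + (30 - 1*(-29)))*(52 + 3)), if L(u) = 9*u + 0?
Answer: -180950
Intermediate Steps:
L(u) = 9*u
o(N, d) = N + d**2 (o(N, d) = d**2 + N = N + d**2)
(o(9, -5) + L(-9))*((11 + (30 - 1*(-29)))*(52 + 3)) = ((9 + (-5)**2) + 9*(-9))*((11 + (30 - 1*(-29)))*(52 + 3)) = ((9 + 25) - 81)*((11 + (30 + 29))*55) = (34 - 81)*((11 + 59)*55) = -3290*55 = -47*3850 = -180950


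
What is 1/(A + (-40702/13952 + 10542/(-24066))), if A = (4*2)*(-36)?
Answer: -3997248/1164619523 ≈ -0.0034322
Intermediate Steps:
A = -288 (A = 8*(-36) = -288)
1/(A + (-40702/13952 + 10542/(-24066))) = 1/(-288 + (-40702/13952 + 10542/(-24066))) = 1/(-288 + (-40702*1/13952 + 10542*(-1/24066))) = 1/(-288 + (-20351/6976 - 251/573)) = 1/(-288 - 13412099/3997248) = 1/(-1164619523/3997248) = -3997248/1164619523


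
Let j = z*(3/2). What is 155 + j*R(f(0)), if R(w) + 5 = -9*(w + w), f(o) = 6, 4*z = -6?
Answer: 1637/4 ≈ 409.25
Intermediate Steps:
z = -3/2 (z = (¼)*(-6) = -3/2 ≈ -1.5000)
j = -9/4 (j = -9/(2*2) = -3/2*3/2 = -9/4 ≈ -2.2500)
R(w) = -5 - 18*w (R(w) = -5 - 9*(w + w) = -5 - 18*w)
155 + j*R(f(0)) = 155 - 9*(-5 - 18*6)/4 = 155 - 9*(-5 - 108)/4 = 155 - 9/4*(-113) = 155 + 1017/4 = 1637/4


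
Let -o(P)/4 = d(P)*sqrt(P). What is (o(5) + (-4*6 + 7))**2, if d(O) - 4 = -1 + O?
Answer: 5409 + 1088*sqrt(5) ≈ 7841.8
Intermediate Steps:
d(O) = 3 + O (d(O) = 4 + (-1 + O) = 3 + O)
o(P) = -4*sqrt(P)*(3 + P) (o(P) = -4*(3 + P)*sqrt(P) = -4*sqrt(P)*(3 + P))
(o(5) + (-4*6 + 7))**2 = (4*sqrt(5)*(-3 - 1*5) + (-4*6 + 7))**2 = (4*sqrt(5)*(-3 - 5) + (-24 + 7))**2 = (4*sqrt(5)*(-8) - 17)**2 = (-32*sqrt(5) - 17)**2 = (-17 - 32*sqrt(5))**2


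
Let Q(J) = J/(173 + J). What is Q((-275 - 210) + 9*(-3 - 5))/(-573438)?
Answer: -557/220200192 ≈ -2.5295e-6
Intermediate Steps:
Q(J) = J/(173 + J)
Q((-275 - 210) + 9*(-3 - 5))/(-573438) = (((-275 - 210) + 9*(-3 - 5))/(173 + ((-275 - 210) + 9*(-3 - 5))))/(-573438) = ((-485 + 9*(-8))/(173 + (-485 + 9*(-8))))*(-1/573438) = ((-485 - 72)/(173 + (-485 - 72)))*(-1/573438) = -557/(173 - 557)*(-1/573438) = -557/(-384)*(-1/573438) = -557*(-1/384)*(-1/573438) = (557/384)*(-1/573438) = -557/220200192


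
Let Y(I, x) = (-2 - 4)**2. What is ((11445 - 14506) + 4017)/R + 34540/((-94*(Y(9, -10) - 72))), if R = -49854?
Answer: 71613419/7029414 ≈ 10.188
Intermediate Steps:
Y(I, x) = 36 (Y(I, x) = (-6)**2 = 36)
((11445 - 14506) + 4017)/R + 34540/((-94*(Y(9, -10) - 72))) = ((11445 - 14506) + 4017)/(-49854) + 34540/((-94*(36 - 72))) = (-3061 + 4017)*(-1/49854) + 34540/((-94*(-36))) = 956*(-1/49854) + 34540/3384 = -478/24927 + 34540*(1/3384) = -478/24927 + 8635/846 = 71613419/7029414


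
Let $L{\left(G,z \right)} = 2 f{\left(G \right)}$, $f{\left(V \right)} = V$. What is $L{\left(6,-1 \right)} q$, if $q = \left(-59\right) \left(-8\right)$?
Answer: $5664$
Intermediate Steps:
$q = 472$
$L{\left(G,z \right)} = 2 G$
$L{\left(6,-1 \right)} q = 2 \cdot 6 \cdot 472 = 12 \cdot 472 = 5664$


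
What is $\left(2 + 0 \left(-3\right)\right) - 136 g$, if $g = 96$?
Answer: $-13054$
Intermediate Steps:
$\left(2 + 0 \left(-3\right)\right) - 136 g = \left(2 + 0 \left(-3\right)\right) - 13056 = \left(2 + 0\right) - 13056 = 2 - 13056 = -13054$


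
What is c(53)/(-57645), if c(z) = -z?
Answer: 53/57645 ≈ 0.00091942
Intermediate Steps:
c(53)/(-57645) = -1*53/(-57645) = -53*(-1/57645) = 53/57645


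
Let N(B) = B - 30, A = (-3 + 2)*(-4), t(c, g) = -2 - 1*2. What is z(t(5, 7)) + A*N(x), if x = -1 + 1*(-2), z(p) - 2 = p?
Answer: -134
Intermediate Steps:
t(c, g) = -4 (t(c, g) = -2 - 2 = -4)
A = 4 (A = -1*(-4) = 4)
z(p) = 2 + p
x = -3 (x = -1 - 2 = -3)
N(B) = -30 + B
z(t(5, 7)) + A*N(x) = (2 - 4) + 4*(-30 - 3) = -2 + 4*(-33) = -2 - 132 = -134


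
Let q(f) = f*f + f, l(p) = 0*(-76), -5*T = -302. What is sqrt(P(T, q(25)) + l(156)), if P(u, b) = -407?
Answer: I*sqrt(407) ≈ 20.174*I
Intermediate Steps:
T = 302/5 (T = -1/5*(-302) = 302/5 ≈ 60.400)
l(p) = 0
q(f) = f + f**2 (q(f) = f**2 + f = f + f**2)
sqrt(P(T, q(25)) + l(156)) = sqrt(-407 + 0) = sqrt(-407) = I*sqrt(407)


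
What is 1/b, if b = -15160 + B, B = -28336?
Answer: -1/43496 ≈ -2.2991e-5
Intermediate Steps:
b = -43496 (b = -15160 - 28336 = -43496)
1/b = 1/(-43496) = -1/43496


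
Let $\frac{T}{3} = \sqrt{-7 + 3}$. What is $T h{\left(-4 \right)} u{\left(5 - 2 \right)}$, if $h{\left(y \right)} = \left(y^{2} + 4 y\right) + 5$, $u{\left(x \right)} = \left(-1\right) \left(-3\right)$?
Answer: $90 i \approx 90.0 i$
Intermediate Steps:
$u{\left(x \right)} = 3$
$T = 6 i$ ($T = 3 \sqrt{-7 + 3} = 3 \sqrt{-4} = 3 \cdot 2 i = 6 i \approx 6.0 i$)
$h{\left(y \right)} = 5 + y^{2} + 4 y$
$T h{\left(-4 \right)} u{\left(5 - 2 \right)} = 6 i \left(5 + \left(-4\right)^{2} + 4 \left(-4\right)\right) 3 = 6 i \left(5 + 16 - 16\right) 3 = 6 i 5 \cdot 3 = 30 i 3 = 90 i$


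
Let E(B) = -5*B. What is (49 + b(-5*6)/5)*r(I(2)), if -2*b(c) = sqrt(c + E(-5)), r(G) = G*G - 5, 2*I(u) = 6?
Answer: 196 - 2*I*sqrt(5)/5 ≈ 196.0 - 0.89443*I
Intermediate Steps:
I(u) = 3 (I(u) = (1/2)*6 = 3)
r(G) = -5 + G**2 (r(G) = G**2 - 5 = -5 + G**2)
b(c) = -sqrt(25 + c)/2 (b(c) = -sqrt(c - 5*(-5))/2 = -sqrt(c + 25)/2 = -sqrt(25 + c)/2)
(49 + b(-5*6)/5)*r(I(2)) = (49 - sqrt(25 - 5*6)/2/5)*(-5 + 3**2) = (49 - sqrt(25 - 30)/2*(1/5))*(-5 + 9) = (49 - I*sqrt(5)/2*(1/5))*4 = (49 - I*sqrt(5)/10)*4 = 196 - 2*I*sqrt(5)/5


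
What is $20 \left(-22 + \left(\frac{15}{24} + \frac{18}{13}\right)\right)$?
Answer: $- \frac{10395}{26} \approx -399.81$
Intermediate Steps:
$20 \left(-22 + \left(\frac{15}{24} + \frac{18}{13}\right)\right) = 20 \left(-22 + \left(15 \cdot \frac{1}{24} + 18 \cdot \frac{1}{13}\right)\right) = 20 \left(-22 + \left(\frac{5}{8} + \frac{18}{13}\right)\right) = 20 \left(-22 + \frac{209}{104}\right) = 20 \left(- \frac{2079}{104}\right) = - \frac{10395}{26}$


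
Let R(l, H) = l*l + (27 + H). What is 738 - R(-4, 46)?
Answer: 649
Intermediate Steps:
R(l, H) = 27 + H + l² (R(l, H) = l² + (27 + H) = 27 + H + l²)
738 - R(-4, 46) = 738 - (27 + 46 + (-4)²) = 738 - (27 + 46 + 16) = 738 - 1*89 = 738 - 89 = 649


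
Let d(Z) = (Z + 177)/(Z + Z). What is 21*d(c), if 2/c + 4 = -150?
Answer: -143094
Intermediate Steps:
c = -1/77 (c = 2/(-4 - 150) = 2/(-154) = 2*(-1/154) = -1/77 ≈ -0.012987)
d(Z) = (177 + Z)/(2*Z) (d(Z) = (177 + Z)/((2*Z)) = (177 + Z)*(1/(2*Z)) = (177 + Z)/(2*Z))
21*d(c) = 21*((177 - 1/77)/(2*(-1/77))) = 21*((½)*(-77)*(13628/77)) = 21*(-6814) = -143094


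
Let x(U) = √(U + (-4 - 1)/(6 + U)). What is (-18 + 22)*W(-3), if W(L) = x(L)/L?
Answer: -4*I*√42/9 ≈ -2.8803*I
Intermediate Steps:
x(U) = √(U - 5/(6 + U))
W(L) = √((-5 + L*(6 + L))/(6 + L))/L
(-18 + 22)*W(-3) = (-18 + 22)*(√((-5 - 3*(6 - 3))/(6 - 3))/(-3)) = 4*(-√3*√(-5 - 3*3)/3/3) = 4*(-√3*√(-5 - 9)/3/3) = 4*(-I*√42/3/3) = 4*(-I*√42/9) = -4*I*√42/9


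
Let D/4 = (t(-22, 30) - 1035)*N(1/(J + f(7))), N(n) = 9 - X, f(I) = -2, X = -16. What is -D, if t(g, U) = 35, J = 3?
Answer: 100000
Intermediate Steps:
N(n) = 25 (N(n) = 9 - 1*(-16) = 9 + 16 = 25)
D = -100000 (D = 4*((35 - 1035)*25) = 4*(-1000*25) = 4*(-25000) = -100000)
-D = -1*(-100000) = 100000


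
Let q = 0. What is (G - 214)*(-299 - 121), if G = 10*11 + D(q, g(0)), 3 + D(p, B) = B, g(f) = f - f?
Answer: 44940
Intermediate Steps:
g(f) = 0
D(p, B) = -3 + B
G = 107 (G = 10*11 + (-3 + 0) = 110 - 3 = 107)
(G - 214)*(-299 - 121) = (107 - 214)*(-299 - 121) = -107*(-420) = 44940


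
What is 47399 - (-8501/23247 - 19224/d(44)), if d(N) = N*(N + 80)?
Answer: 751546925369/15854454 ≈ 47403.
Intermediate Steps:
d(N) = N*(80 + N)
47399 - (-8501/23247 - 19224/d(44)) = 47399 - (-8501/23247 - 19224*1/(44*(80 + 44))) = 47399 - (-8501*1/23247 - 19224/(44*124)) = 47399 - (-8501/23247 - 19224/5456) = 47399 - (-8501/23247 - 19224*1/5456) = 47399 - (-8501/23247 - 2403/682) = 47399 - 1*(-61660223/15854454) = 47399 + 61660223/15854454 = 751546925369/15854454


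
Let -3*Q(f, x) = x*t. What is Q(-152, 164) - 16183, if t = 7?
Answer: -49697/3 ≈ -16566.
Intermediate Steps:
Q(f, x) = -7*x/3 (Q(f, x) = -x*7/3 = -7*x/3)
Q(-152, 164) - 16183 = -7/3*164 - 16183 = -1148/3 - 16183 = -49697/3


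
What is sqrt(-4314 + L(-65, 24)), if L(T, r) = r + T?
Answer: I*sqrt(4355) ≈ 65.992*I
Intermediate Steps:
L(T, r) = T + r
sqrt(-4314 + L(-65, 24)) = sqrt(-4314 + (-65 + 24)) = sqrt(-4314 - 41) = sqrt(-4355) = I*sqrt(4355)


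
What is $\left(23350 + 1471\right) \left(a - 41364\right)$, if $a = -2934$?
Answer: $-1099520658$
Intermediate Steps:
$\left(23350 + 1471\right) \left(a - 41364\right) = \left(23350 + 1471\right) \left(-2934 - 41364\right) = 24821 \left(-44298\right) = -1099520658$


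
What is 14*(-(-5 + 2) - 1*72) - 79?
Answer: -1045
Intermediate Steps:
14*(-(-5 + 2) - 1*72) - 79 = 14*(-1*(-3) - 72) - 79 = 14*(3 - 72) - 79 = 14*(-69) - 79 = -966 - 79 = -1045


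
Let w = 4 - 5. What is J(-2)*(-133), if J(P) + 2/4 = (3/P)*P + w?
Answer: -399/2 ≈ -199.50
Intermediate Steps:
w = -1
J(P) = 3/2 (J(P) = -½ + ((3/P)*P - 1) = -½ + (3 - 1) = -½ + 2 = 3/2)
J(-2)*(-133) = (3/2)*(-133) = -399/2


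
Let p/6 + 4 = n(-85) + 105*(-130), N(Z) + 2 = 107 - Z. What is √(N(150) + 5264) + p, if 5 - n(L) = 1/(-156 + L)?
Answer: -19736448/241 + √5219 ≈ -81822.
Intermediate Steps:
N(Z) = 105 - Z (N(Z) = -2 + (107 - Z) = 105 - Z)
n(L) = 5 - 1/(-156 + L)
p = -19736448/241 (p = -24 + 6*((-781 + 5*(-85))/(-156 - 85) + 105*(-130)) = -24 + 6*((-781 - 425)/(-241) - 13650) = -24 + 6*(-1/241*(-1206) - 13650) = -24 + 6*(1206/241 - 13650) = -24 + 6*(-3288444/241) = -24 - 19730664/241 = -19736448/241 ≈ -81894.)
√(N(150) + 5264) + p = √((105 - 1*150) + 5264) - 19736448/241 = √((105 - 150) + 5264) - 19736448/241 = √(-45 + 5264) - 19736448/241 = √5219 - 19736448/241 = -19736448/241 + √5219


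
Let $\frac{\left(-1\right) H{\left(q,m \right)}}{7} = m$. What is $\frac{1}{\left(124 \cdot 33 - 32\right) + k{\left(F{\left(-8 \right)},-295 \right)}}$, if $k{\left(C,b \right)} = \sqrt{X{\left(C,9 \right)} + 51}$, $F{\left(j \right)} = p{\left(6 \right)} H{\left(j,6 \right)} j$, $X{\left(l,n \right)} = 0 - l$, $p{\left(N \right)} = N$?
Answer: $\frac{812}{3297113} - \frac{i \sqrt{1965}}{16485565} \approx 0.00024628 - 2.6889 \cdot 10^{-6} i$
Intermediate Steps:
$H{\left(q,m \right)} = - 7 m$
$X{\left(l,n \right)} = - l$
$F{\left(j \right)} = - 252 j$ ($F{\left(j \right)} = 6 \left(\left(-7\right) 6\right) j = 6 \left(-42\right) j = - 252 j$)
$k{\left(C,b \right)} = \sqrt{51 - C}$ ($k{\left(C,b \right)} = \sqrt{- C + 51} = \sqrt{51 - C}$)
$\frac{1}{\left(124 \cdot 33 - 32\right) + k{\left(F{\left(-8 \right)},-295 \right)}} = \frac{1}{\left(124 \cdot 33 - 32\right) + \sqrt{51 - \left(-252\right) \left(-8\right)}} = \frac{1}{\left(4092 - 32\right) + \sqrt{51 - 2016}} = \frac{1}{4060 + \sqrt{51 - 2016}} = \frac{1}{4060 + \sqrt{-1965}} = \frac{1}{4060 + i \sqrt{1965}}$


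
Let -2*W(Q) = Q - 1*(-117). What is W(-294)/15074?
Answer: 177/30148 ≈ 0.0058710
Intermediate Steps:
W(Q) = -117/2 - Q/2 (W(Q) = -(Q - 1*(-117))/2 = -(Q + 117)/2 = -(117 + Q)/2 = -117/2 - Q/2)
W(-294)/15074 = (-117/2 - 1/2*(-294))/15074 = (-117/2 + 147)*(1/15074) = (177/2)*(1/15074) = 177/30148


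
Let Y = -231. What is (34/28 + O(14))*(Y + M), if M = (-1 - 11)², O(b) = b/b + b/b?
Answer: -3915/14 ≈ -279.64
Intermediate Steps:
O(b) = 2 (O(b) = 1 + 1 = 2)
M = 144 (M = (-12)² = 144)
(34/28 + O(14))*(Y + M) = (34/28 + 2)*(-231 + 144) = (34*(1/28) + 2)*(-87) = (17/14 + 2)*(-87) = (45/14)*(-87) = -3915/14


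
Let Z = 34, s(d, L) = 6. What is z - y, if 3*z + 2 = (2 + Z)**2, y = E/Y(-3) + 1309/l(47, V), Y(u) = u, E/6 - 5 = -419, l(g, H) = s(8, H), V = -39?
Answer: -3689/6 ≈ -614.83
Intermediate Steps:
l(g, H) = 6
E = -2484 (E = 30 + 6*(-419) = 30 - 2514 = -2484)
y = 6277/6 (y = -2484/(-3) + 1309/6 = -2484*(-1/3) + 1309*(1/6) = 828 + 1309/6 = 6277/6 ≈ 1046.2)
z = 1294/3 (z = -2/3 + (2 + 34)**2/3 = -2/3 + (1/3)*36**2 = -2/3 + (1/3)*1296 = -2/3 + 432 = 1294/3 ≈ 431.33)
z - y = 1294/3 - 1*6277/6 = 1294/3 - 6277/6 = -3689/6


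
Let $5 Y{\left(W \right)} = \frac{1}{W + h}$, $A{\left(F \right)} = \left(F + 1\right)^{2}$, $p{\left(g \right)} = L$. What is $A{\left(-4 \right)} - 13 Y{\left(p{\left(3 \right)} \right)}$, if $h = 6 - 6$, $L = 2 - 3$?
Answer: $\frac{58}{5} \approx 11.6$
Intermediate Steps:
$L = -1$
$p{\left(g \right)} = -1$
$h = 0$
$A{\left(F \right)} = \left(1 + F\right)^{2}$
$Y{\left(W \right)} = \frac{1}{5 W}$ ($Y{\left(W \right)} = \frac{1}{5 \left(W + 0\right)} = \frac{1}{5 W}$)
$A{\left(-4 \right)} - 13 Y{\left(p{\left(3 \right)} \right)} = \left(1 - 4\right)^{2} - 13 \frac{1}{5 \left(-1\right)} = \left(-3\right)^{2} - 13 \cdot \frac{1}{5} \left(-1\right) = 9 - - \frac{13}{5} = 9 + \frac{13}{5} = \frac{58}{5}$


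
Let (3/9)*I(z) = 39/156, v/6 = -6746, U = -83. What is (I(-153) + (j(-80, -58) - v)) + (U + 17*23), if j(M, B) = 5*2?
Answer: 163179/4 ≈ 40795.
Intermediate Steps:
j(M, B) = 10
v = -40476 (v = 6*(-6746) = -40476)
I(z) = ¾ (I(z) = 3*(39/156) = 3*(39*(1/156)) = 3*(¼) = ¾)
(I(-153) + (j(-80, -58) - v)) + (U + 17*23) = (¾ + (10 - 1*(-40476))) + (-83 + 17*23) = (¾ + (10 + 40476)) + (-83 + 391) = (¾ + 40486) + 308 = 161947/4 + 308 = 163179/4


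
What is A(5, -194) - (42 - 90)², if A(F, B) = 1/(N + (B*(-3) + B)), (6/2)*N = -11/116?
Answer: -311069604/135013 ≈ -2304.0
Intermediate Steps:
N = -11/348 (N = (-11/116)/3 = (-11*1/116)/3 = (⅓)*(-11/116) = -11/348 ≈ -0.031609)
A(F, B) = 1/(-11/348 - 2*B) (A(F, B) = 1/(-11/348 + (B*(-3) + B)) = 1/(-11/348 + (-3*B + B)) = 1/(-11/348 - 2*B))
A(5, -194) - (42 - 90)² = -348/(11 + 696*(-194)) - (42 - 90)² = -348/(11 - 135024) - 1*(-48)² = -348/(-135013) - 1*2304 = -348*(-1/135013) - 2304 = 348/135013 - 2304 = -311069604/135013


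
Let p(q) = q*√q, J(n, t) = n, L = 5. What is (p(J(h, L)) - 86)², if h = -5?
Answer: 7271 + 860*I*√5 ≈ 7271.0 + 1923.0*I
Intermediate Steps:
p(q) = q^(3/2)
(p(J(h, L)) - 86)² = ((-5)^(3/2) - 86)² = (-5*I*√5 - 86)² = (-86 - 5*I*√5)²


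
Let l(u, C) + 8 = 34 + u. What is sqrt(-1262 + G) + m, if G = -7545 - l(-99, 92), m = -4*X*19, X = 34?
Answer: -2584 + I*sqrt(8734) ≈ -2584.0 + 93.456*I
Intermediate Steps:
l(u, C) = 26 + u (l(u, C) = -8 + (34 + u) = 26 + u)
m = -2584 (m = -4*34*19 = -136*19 = -2584)
G = -7472 (G = -7545 - (26 - 99) = -7545 - 1*(-73) = -7545 + 73 = -7472)
sqrt(-1262 + G) + m = sqrt(-1262 - 7472) - 2584 = sqrt(-8734) - 2584 = I*sqrt(8734) - 2584 = -2584 + I*sqrt(8734)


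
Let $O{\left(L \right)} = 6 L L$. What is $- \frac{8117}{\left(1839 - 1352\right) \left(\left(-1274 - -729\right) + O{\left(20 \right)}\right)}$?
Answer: $- \frac{8117}{903385} \approx -0.0089851$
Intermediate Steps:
$O{\left(L \right)} = 6 L^{2}$
$- \frac{8117}{\left(1839 - 1352\right) \left(\left(-1274 - -729\right) + O{\left(20 \right)}\right)} = - \frac{8117}{\left(1839 - 1352\right) \left(\left(-1274 - -729\right) + 6 \cdot 20^{2}\right)} = - \frac{8117}{487 \left(\left(-1274 + 729\right) + 6 \cdot 400\right)} = - \frac{8117}{487 \left(-545 + 2400\right)} = - \frac{8117}{487 \cdot 1855} = - \frac{8117}{903385}$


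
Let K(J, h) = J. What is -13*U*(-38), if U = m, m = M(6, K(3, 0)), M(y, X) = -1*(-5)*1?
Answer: 2470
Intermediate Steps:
M(y, X) = 5 (M(y, X) = 5*1 = 5)
m = 5
U = 5
-13*U*(-38) = -13*5*(-38) = -65*(-38) = 2470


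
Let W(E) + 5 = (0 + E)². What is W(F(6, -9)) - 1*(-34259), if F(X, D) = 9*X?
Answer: 37170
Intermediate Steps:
W(E) = -5 + E² (W(E) = -5 + (0 + E)² = -5 + E²)
W(F(6, -9)) - 1*(-34259) = (-5 + (9*6)²) - 1*(-34259) = (-5 + 54²) + 34259 = (-5 + 2916) + 34259 = 2911 + 34259 = 37170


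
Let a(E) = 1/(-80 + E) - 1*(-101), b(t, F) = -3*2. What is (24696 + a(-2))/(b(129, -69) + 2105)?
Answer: 2033353/172118 ≈ 11.814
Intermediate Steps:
b(t, F) = -6
a(E) = 101 + 1/(-80 + E) (a(E) = 1/(-80 + E) + 101 = 101 + 1/(-80 + E))
(24696 + a(-2))/(b(129, -69) + 2105) = (24696 + (-8079 + 101*(-2))/(-80 - 2))/(-6 + 2105) = (24696 + (-8079 - 202)/(-82))/2099 = (24696 - 1/82*(-8281))*(1/2099) = (24696 + 8281/82)*(1/2099) = (2033353/82)*(1/2099) = 2033353/172118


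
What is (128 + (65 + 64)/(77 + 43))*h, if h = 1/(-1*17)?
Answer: -5163/680 ≈ -7.5926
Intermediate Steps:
h = -1/17 (h = 1/(-17) = -1/17 ≈ -0.058824)
(128 + (65 + 64)/(77 + 43))*h = (128 + (65 + 64)/(77 + 43))*(-1/17) = (128 + 129/120)*(-1/17) = (128 + 129*(1/120))*(-1/17) = (128 + 43/40)*(-1/17) = (5163/40)*(-1/17) = -5163/680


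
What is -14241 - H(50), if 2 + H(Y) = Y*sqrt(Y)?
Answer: -14239 - 250*sqrt(2) ≈ -14593.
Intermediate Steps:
H(Y) = -2 + Y**(3/2) (H(Y) = -2 + Y*sqrt(Y) = -2 + Y**(3/2))
-14241 - H(50) = -14241 - (-2 + 50**(3/2)) = -14241 - (-2 + 250*sqrt(2)) = -14241 + (2 - 250*sqrt(2)) = -14239 - 250*sqrt(2)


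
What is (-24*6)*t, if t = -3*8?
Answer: 3456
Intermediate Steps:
t = -24
(-24*6)*t = -24*6*(-24) = -144*(-24) = 3456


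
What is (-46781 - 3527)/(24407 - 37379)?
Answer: 12577/3243 ≈ 3.8782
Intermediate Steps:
(-46781 - 3527)/(24407 - 37379) = -50308/(-12972) = -50308*(-1/12972) = 12577/3243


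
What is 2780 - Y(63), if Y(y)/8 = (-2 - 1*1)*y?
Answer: 4292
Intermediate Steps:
Y(y) = -24*y (Y(y) = 8*((-2 - 1*1)*y) = 8*((-2 - 1)*y) = 8*(-3*y) = -24*y)
2780 - Y(63) = 2780 - (-24)*63 = 2780 - 1*(-1512) = 2780 + 1512 = 4292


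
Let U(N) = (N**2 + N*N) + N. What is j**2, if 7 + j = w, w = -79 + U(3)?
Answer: 4225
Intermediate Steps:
U(N) = N + 2*N**2 (U(N) = (N**2 + N**2) + N = 2*N**2 + N = N + 2*N**2)
w = -58 (w = -79 + 3*(1 + 2*3) = -79 + 3*(1 + 6) = -79 + 3*7 = -79 + 21 = -58)
j = -65 (j = -7 - 58 = -65)
j**2 = (-65)**2 = 4225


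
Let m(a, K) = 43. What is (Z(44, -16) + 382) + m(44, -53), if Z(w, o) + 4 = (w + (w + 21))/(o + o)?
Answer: 13363/32 ≈ 417.59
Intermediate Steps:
Z(w, o) = -4 + (21 + 2*w)/(2*o) (Z(w, o) = -4 + (w + (w + 21))/(o + o) = -4 + (w + (21 + w))/((2*o)) = -4 + (21 + 2*w)*(1/(2*o)) = -4 + (21 + 2*w)/(2*o))
(Z(44, -16) + 382) + m(44, -53) = ((21/2 + 44 - 4*(-16))/(-16) + 382) + 43 = (-(21/2 + 44 + 64)/16 + 382) + 43 = (-1/16*237/2 + 382) + 43 = (-237/32 + 382) + 43 = 11987/32 + 43 = 13363/32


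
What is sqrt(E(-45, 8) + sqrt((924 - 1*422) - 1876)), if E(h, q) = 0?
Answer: 1374**(1/4)*sqrt(I) ≈ 4.3051 + 4.3051*I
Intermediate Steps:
sqrt(E(-45, 8) + sqrt((924 - 1*422) - 1876)) = sqrt(0 + sqrt((924 - 1*422) - 1876)) = sqrt(0 + sqrt((924 - 422) - 1876)) = sqrt(0 + sqrt(502 - 1876)) = sqrt(0 + sqrt(-1374)) = sqrt(0 + I*sqrt(1374)) = sqrt(I*sqrt(1374)) = 1374**(1/4)*sqrt(I)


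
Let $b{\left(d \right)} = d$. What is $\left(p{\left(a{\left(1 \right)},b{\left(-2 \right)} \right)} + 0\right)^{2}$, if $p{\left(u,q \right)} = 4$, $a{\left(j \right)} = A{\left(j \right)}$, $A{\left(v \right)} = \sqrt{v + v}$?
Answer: $16$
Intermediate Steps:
$A{\left(v \right)} = \sqrt{2} \sqrt{v}$ ($A{\left(v \right)} = \sqrt{2 v} = \sqrt{2} \sqrt{v}$)
$a{\left(j \right)} = \sqrt{2} \sqrt{j}$
$\left(p{\left(a{\left(1 \right)},b{\left(-2 \right)} \right)} + 0\right)^{2} = \left(4 + 0\right)^{2} = 4^{2} = 16$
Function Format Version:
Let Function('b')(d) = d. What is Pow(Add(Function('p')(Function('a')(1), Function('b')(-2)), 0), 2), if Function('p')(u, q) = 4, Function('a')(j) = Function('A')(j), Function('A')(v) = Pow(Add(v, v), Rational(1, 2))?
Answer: 16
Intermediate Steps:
Function('A')(v) = Mul(Pow(2, Rational(1, 2)), Pow(v, Rational(1, 2))) (Function('A')(v) = Pow(Mul(2, v), Rational(1, 2)) = Mul(Pow(2, Rational(1, 2)), Pow(v, Rational(1, 2))))
Function('a')(j) = Mul(Pow(2, Rational(1, 2)), Pow(j, Rational(1, 2)))
Pow(Add(Function('p')(Function('a')(1), Function('b')(-2)), 0), 2) = Pow(Add(4, 0), 2) = Pow(4, 2) = 16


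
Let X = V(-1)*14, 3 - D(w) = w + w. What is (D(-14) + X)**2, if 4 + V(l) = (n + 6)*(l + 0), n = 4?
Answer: 27225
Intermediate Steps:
D(w) = 3 - 2*w (D(w) = 3 - (w + w) = 3 - 2*w)
V(l) = -4 + 10*l (V(l) = -4 + (4 + 6)*(l + 0) = -4 + 10*l)
X = -196 (X = (-4 + 10*(-1))*14 = (-4 - 10)*14 = -14*14 = -196)
(D(-14) + X)**2 = ((3 - 2*(-14)) - 196)**2 = ((3 + 28) - 196)**2 = (31 - 196)**2 = (-165)**2 = 27225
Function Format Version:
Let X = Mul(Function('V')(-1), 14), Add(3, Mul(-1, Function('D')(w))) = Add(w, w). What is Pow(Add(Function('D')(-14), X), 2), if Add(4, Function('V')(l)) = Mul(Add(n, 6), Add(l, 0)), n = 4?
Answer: 27225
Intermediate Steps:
Function('D')(w) = Add(3, Mul(-2, w)) (Function('D')(w) = Add(3, Mul(-1, Add(w, w))) = Add(3, Mul(-1, Mul(2, w))) = Add(3, Mul(-2, w)))
Function('V')(l) = Add(-4, Mul(10, l)) (Function('V')(l) = Add(-4, Mul(Add(4, 6), Add(l, 0))) = Add(-4, Mul(10, l)))
X = -196 (X = Mul(Add(-4, Mul(10, -1)), 14) = Mul(Add(-4, -10), 14) = Mul(-14, 14) = -196)
Pow(Add(Function('D')(-14), X), 2) = Pow(Add(Add(3, Mul(-2, -14)), -196), 2) = Pow(Add(Add(3, 28), -196), 2) = Pow(Add(31, -196), 2) = Pow(-165, 2) = 27225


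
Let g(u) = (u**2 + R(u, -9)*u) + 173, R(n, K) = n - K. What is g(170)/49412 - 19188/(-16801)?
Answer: 1947827359/830171012 ≈ 2.3463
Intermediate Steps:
g(u) = 173 + u**2 + u*(9 + u) (g(u) = (u**2 + (u - 1*(-9))*u) + 173 = (u**2 + (u + 9)*u) + 173 = (u**2 + (9 + u)*u) + 173 = (u**2 + u*(9 + u)) + 173 = 173 + u**2 + u*(9 + u))
g(170)/49412 - 19188/(-16801) = (173 + 170**2 + 170*(9 + 170))/49412 - 19188/(-16801) = (173 + 28900 + 170*179)*(1/49412) - 19188*(-1/16801) = (173 + 28900 + 30430)*(1/49412) + 19188/16801 = 59503*(1/49412) + 19188/16801 = 59503/49412 + 19188/16801 = 1947827359/830171012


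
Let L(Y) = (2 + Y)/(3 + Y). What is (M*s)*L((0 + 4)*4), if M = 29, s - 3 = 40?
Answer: 22446/19 ≈ 1181.4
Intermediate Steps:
s = 43 (s = 3 + 40 = 43)
L(Y) = (2 + Y)/(3 + Y)
(M*s)*L((0 + 4)*4) = (29*43)*((2 + (0 + 4)*4)/(3 + (0 + 4)*4)) = 1247*((2 + 4*4)/(3 + 4*4)) = 1247*((2 + 16)/(3 + 16)) = 1247*(18/19) = 22446/19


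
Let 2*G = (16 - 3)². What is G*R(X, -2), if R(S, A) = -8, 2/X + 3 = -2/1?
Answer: -676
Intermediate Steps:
X = -⅖ (X = 2/(-3 - 2/1) = 2/(-3 - 2*1) = 2/(-3 - 2) = 2/(-5) = 2*(-⅕) = -⅖ ≈ -0.40000)
G = 169/2 (G = (16 - 3)²/2 = (½)*13² = (½)*169 = 169/2 ≈ 84.500)
G*R(X, -2) = (169/2)*(-8) = -676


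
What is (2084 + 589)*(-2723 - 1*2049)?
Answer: -12755556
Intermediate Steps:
(2084 + 589)*(-2723 - 1*2049) = 2673*(-2723 - 2049) = 2673*(-4772) = -12755556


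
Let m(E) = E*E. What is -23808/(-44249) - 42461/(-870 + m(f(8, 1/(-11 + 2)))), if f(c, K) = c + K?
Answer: 153745133541/2895167821 ≈ 53.104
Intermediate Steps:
f(c, K) = K + c
m(E) = E**2
-23808/(-44249) - 42461/(-870 + m(f(8, 1/(-11 + 2)))) = -23808/(-44249) - 42461/(-870 + (1/(-11 + 2) + 8)**2) = -23808*(-1/44249) - 42461/(-870 + (1/(-9) + 8)**2) = 23808/44249 - 42461/(-870 + (-1/9 + 8)**2) = 23808/44249 - 42461/(-870 + (71/9)**2) = 23808/44249 - 42461/(-870 + 5041/81) = 23808/44249 - 42461/(-65429/81) = 23808/44249 - 42461*(-81/65429) = 23808/44249 + 3439341/65429 = 153745133541/2895167821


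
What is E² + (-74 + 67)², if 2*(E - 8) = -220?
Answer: 10453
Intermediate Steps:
E = -102 (E = 8 + (½)*(-220) = 8 - 110 = -102)
E² + (-74 + 67)² = (-102)² + (-74 + 67)² = 10404 + (-7)² = 10404 + 49 = 10453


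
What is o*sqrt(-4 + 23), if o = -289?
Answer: -289*sqrt(19) ≈ -1259.7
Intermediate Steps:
o*sqrt(-4 + 23) = -289*sqrt(-4 + 23) = -289*sqrt(19)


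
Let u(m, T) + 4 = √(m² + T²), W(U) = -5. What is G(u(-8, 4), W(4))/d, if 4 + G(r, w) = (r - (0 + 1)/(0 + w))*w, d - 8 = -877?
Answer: -15/869 + 20*√5/869 ≈ 0.034202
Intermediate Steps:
d = -869 (d = 8 - 877 = -869)
u(m, T) = -4 + √(T² + m²) (u(m, T) = -4 + √(m² + T²) = -4 + √(T² + m²))
G(r, w) = -4 + w*(r - 1/w) (G(r, w) = -4 + (r - (0 + 1)/(0 + w))*w = -4 + (r - 1/w)*w = -4 + w*(r - 1/w))
G(u(-8, 4), W(4))/d = (-5 + (-4 + √(4² + (-8)²))*(-5))/(-869) = (-5 + (-4 + √(16 + 64))*(-5))*(-1/869) = (-5 + (-4 + √80)*(-5))*(-1/869) = (-5 + (-4 + 4*√5)*(-5))*(-1/869) = (-5 + (20 - 20*√5))*(-1/869) = (15 - 20*√5)*(-1/869) = -15/869 + 20*√5/869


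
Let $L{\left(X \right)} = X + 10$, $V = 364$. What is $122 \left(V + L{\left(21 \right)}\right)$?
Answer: $48190$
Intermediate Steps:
$L{\left(X \right)} = 10 + X$
$122 \left(V + L{\left(21 \right)}\right) = 122 \left(364 + \left(10 + 21\right)\right) = 122 \left(364 + 31\right) = 122 \cdot 395 = 48190$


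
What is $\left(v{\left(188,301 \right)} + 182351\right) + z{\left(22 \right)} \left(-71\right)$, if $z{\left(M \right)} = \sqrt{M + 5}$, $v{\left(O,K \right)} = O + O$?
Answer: $182727 - 213 \sqrt{3} \approx 1.8236 \cdot 10^{5}$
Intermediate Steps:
$v{\left(O,K \right)} = 2 O$
$z{\left(M \right)} = \sqrt{5 + M}$
$\left(v{\left(188,301 \right)} + 182351\right) + z{\left(22 \right)} \left(-71\right) = \left(2 \cdot 188 + 182351\right) + \sqrt{5 + 22} \left(-71\right) = \left(376 + 182351\right) + \sqrt{27} \left(-71\right) = 182727 + 3 \sqrt{3} \left(-71\right) = 182727 - 213 \sqrt{3}$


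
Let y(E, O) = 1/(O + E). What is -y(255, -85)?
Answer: -1/170 ≈ -0.0058824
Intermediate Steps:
y(E, O) = 1/(E + O)
-y(255, -85) = -1/(255 - 85) = -1/170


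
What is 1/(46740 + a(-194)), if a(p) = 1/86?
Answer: 86/4019641 ≈ 2.1395e-5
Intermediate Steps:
a(p) = 1/86
1/(46740 + a(-194)) = 1/(46740 + 1/86) = 1/(4019641/86) = 86/4019641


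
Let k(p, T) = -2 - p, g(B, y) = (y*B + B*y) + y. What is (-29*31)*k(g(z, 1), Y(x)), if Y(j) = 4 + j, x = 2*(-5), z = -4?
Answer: -4495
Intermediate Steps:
x = -10
g(B, y) = y + 2*B*y (g(B, y) = (B*y + B*y) + y = 2*B*y + y = y + 2*B*y)
(-29*31)*k(g(z, 1), Y(x)) = (-29*31)*(-2 - (1 + 2*(-4))) = -899*(-2 - (1 - 8)) = -899*(-2 - (-7)) = -899*(-2 - 1*(-7)) = -899*(-2 + 7) = -899*5 = -4495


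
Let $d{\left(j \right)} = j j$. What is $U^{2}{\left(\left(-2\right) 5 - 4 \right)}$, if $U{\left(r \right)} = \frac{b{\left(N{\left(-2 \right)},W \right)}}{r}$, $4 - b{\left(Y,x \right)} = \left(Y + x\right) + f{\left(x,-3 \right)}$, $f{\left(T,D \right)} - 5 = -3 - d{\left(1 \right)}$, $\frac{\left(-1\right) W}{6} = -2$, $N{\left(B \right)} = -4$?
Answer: $\frac{25}{196} \approx 0.12755$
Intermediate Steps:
$W = 12$ ($W = \left(-6\right) \left(-2\right) = 12$)
$d{\left(j \right)} = j^{2}$
$f{\left(T,D \right)} = 1$ ($f{\left(T,D \right)} = 5 - 4 = 1$)
$b{\left(Y,x \right)} = 3 - Y - x$ ($b{\left(Y,x \right)} = 4 - \left(\left(Y + x\right) + 1\right) = 4 - \left(1 + Y + x\right) = 3 - Y - x$)
$U{\left(r \right)} = - \frac{5}{r}$ ($U{\left(r \right)} = \frac{3 - -4 - 12}{r} = \frac{3 + 4 - 12}{r} = - \frac{5}{r}$)
$U^{2}{\left(\left(-2\right) 5 - 4 \right)} = \left(- \frac{5}{\left(-2\right) 5 - 4}\right)^{2} = \left(- \frac{5}{-10 - 4}\right)^{2} = \left(- \frac{5}{-14}\right)^{2} = \left(\left(-5\right) \left(- \frac{1}{14}\right)\right)^{2} = \left(\frac{5}{14}\right)^{2} = \frac{25}{196}$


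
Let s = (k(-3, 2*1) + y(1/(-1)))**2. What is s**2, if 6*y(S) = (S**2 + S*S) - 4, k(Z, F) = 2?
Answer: 625/81 ≈ 7.7160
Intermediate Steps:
y(S) = -2/3 + S**2/3 (y(S) = ((S**2 + S*S) - 4)/6 = ((S**2 + S**2) - 4)/6 = (2*S**2 - 4)/6 = (-4 + 2*S**2)/6 = -2/3 + S**2/3)
s = 25/9 (s = (2 + (-2/3 + (1/(-1))**2/3))**2 = (2 + (-2/3 + (1/3)*(-1)**2))**2 = (2 + (-2/3 + (1/3)*1))**2 = (2 + (-2/3 + 1/3))**2 = (2 - 1/3)**2 = (5/3)**2 = 25/9 ≈ 2.7778)
s**2 = (25/9)**2 = 625/81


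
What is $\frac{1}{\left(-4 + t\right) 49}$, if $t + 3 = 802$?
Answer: $\frac{1}{38955} \approx 2.5671 \cdot 10^{-5}$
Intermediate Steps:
$t = 799$ ($t = -3 + 802 = 799$)
$\frac{1}{\left(-4 + t\right) 49} = \frac{1}{\left(-4 + 799\right) 49} = \frac{1}{795} \cdot \frac{1}{49} = \frac{1}{38955}$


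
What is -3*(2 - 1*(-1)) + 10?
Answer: 1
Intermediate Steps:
-3*(2 - 1*(-1)) + 10 = -3*(2 + 1) + 10 = -3*3 + 10 = -9 + 10 = 1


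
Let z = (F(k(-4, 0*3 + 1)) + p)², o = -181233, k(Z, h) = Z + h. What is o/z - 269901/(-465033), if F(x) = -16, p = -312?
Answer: -18414098835/16676703424 ≈ -1.1042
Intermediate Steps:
z = 107584 (z = (-16 - 312)² = (-328)² = 107584)
o/z - 269901/(-465033) = -181233/107584 - 269901/(-465033) = -181233*1/107584 - 269901*(-1/465033) = -181233/107584 + 89967/155011 = -18414098835/16676703424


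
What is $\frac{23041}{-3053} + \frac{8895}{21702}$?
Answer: $- \frac{157626449}{22085402} \approx -7.1371$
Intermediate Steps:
$\frac{23041}{-3053} + \frac{8895}{21702} = 23041 \left(- \frac{1}{3053}\right) + 8895 \cdot \frac{1}{21702} = - \frac{23041}{3053} + \frac{2965}{7234} = - \frac{157626449}{22085402}$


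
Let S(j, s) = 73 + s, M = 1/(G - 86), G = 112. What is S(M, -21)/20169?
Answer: 52/20169 ≈ 0.0025782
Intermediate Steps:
M = 1/26 (M = 1/(112 - 86) = 1/26 ≈ 0.038462)
S(M, -21)/20169 = (73 - 21)/20169 = 52*(1/20169) = 52/20169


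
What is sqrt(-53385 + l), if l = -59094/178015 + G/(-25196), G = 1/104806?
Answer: I*sqrt(2949243596315163961634302516568690)/235041391053820 ≈ 231.05*I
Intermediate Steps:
G = 1/104806 ≈ 9.5414e-6
l = -156049051807759/470082782107640 (l = -59094/178015 + (1/104806)/(-25196) = -59094*1/178015 + (1/104806)*(-1/25196) = -59094/178015 - 1/2640691976 = -156049051807759/470082782107640 ≈ -0.33196)
sqrt(-53385 + l) = sqrt(-53385 - 156049051807759/470082782107640) = sqrt(-25095525371868169159/470082782107640) = I*sqrt(2949243596315163961634302516568690)/235041391053820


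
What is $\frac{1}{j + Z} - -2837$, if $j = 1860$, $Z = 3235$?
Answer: $\frac{14454516}{5095} \approx 2837.0$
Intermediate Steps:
$\frac{1}{j + Z} - -2837 = \frac{1}{1860 + 3235} - -2837 = \frac{1}{5095} + 2837 = \frac{14454516}{5095}$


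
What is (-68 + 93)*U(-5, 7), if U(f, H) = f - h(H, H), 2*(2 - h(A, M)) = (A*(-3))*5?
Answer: -2975/2 ≈ -1487.5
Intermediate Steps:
h(A, M) = 2 + 15*A/2 (h(A, M) = 2 - A*(-3)*5/2 = 2 - (-3*A)*5/2 = 2 - (-15)*A/2 = 2 + 15*A/2)
U(f, H) = -2 + f - 15*H/2 (U(f, H) = f - (2 + 15*H/2) = f + (-2 - 15*H/2) = -2 + f - 15*H/2)
(-68 + 93)*U(-5, 7) = (-68 + 93)*(-2 - 5 - 15/2*7) = 25*(-2 - 5 - 105/2) = 25*(-119/2) = -2975/2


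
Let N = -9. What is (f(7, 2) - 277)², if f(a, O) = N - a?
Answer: 85849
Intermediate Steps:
f(a, O) = -9 - a
(f(7, 2) - 277)² = ((-9 - 1*7) - 277)² = ((-9 - 7) - 277)² = (-16 - 277)² = (-293)² = 85849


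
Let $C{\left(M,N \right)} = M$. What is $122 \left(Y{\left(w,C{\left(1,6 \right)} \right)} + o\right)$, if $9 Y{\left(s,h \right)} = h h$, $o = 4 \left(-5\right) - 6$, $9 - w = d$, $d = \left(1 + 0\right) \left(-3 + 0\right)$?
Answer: $- \frac{28426}{9} \approx -3158.4$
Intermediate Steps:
$d = -3$ ($d = 1 \left(-3\right) = -3$)
$w = 12$ ($w = 9 - -3 = 9 + 3 = 12$)
$o = -26$ ($o = -20 - 6 = -26$)
$Y{\left(s,h \right)} = \frac{h^{2}}{9}$ ($Y{\left(s,h \right)} = \frac{h h}{9} = \frac{h^{2}}{9}$)
$122 \left(Y{\left(w,C{\left(1,6 \right)} \right)} + o\right) = 122 \left(\frac{1^{2}}{9} - 26\right) = 122 \left(\frac{1}{9} \cdot 1 - 26\right) = 122 \left(\frac{1}{9} - 26\right) = 122 \left(- \frac{233}{9}\right) = - \frac{28426}{9}$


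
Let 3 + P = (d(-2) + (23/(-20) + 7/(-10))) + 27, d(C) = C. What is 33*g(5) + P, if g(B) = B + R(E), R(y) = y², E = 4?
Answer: 14263/20 ≈ 713.15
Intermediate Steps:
P = 403/20 (P = -3 + ((-2 + (23/(-20) + 7/(-10))) + 27) = -3 + ((-2 + (23*(-1/20) + 7*(-⅒))) + 27) = -3 + ((-2 + (-23/20 - 7/10)) + 27) = -3 + ((-2 - 37/20) + 27) = -3 + (-77/20 + 27) = -3 + 463/20 = 403/20 ≈ 20.150)
g(B) = 16 + B (g(B) = B + 4² = B + 16 = 16 + B)
33*g(5) + P = 33*(16 + 5) + 403/20 = 33*21 + 403/20 = 693 + 403/20 = 14263/20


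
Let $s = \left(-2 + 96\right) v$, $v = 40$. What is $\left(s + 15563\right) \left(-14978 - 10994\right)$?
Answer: $-501856956$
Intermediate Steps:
$s = 3760$ ($s = \left(-2 + 96\right) 40 = 94 \cdot 40 = 3760$)
$\left(s + 15563\right) \left(-14978 - 10994\right) = \left(3760 + 15563\right) \left(-14978 - 10994\right) = 19323 \left(-25972\right) = -501856956$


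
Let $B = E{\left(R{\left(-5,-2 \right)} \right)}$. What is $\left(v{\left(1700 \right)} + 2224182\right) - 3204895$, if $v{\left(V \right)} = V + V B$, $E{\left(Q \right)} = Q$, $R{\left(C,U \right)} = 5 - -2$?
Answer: $-967113$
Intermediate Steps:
$R{\left(C,U \right)} = 7$ ($R{\left(C,U \right)} = 5 + 2 = 7$)
$B = 7$
$v{\left(V \right)} = 8 V$ ($v{\left(V \right)} = V + V 7 = V + 7 V = 8 V$)
$\left(v{\left(1700 \right)} + 2224182\right) - 3204895 = \left(8 \cdot 1700 + 2224182\right) - 3204895 = \left(13600 + 2224182\right) - 3204895 = 2237782 - 3204895 = -967113$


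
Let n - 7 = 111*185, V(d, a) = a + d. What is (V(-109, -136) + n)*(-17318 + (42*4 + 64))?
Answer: -346794542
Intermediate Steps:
n = 20542 (n = 7 + 111*185 = 7 + 20535 = 20542)
(V(-109, -136) + n)*(-17318 + (42*4 + 64)) = ((-136 - 109) + 20542)*(-17318 + (42*4 + 64)) = (-245 + 20542)*(-17318 + (168 + 64)) = 20297*(-17318 + 232) = 20297*(-17086) = -346794542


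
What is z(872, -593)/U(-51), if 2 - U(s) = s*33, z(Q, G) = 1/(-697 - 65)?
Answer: -1/1283970 ≈ -7.7883e-7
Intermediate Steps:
z(Q, G) = -1/762 (z(Q, G) = 1/(-762) = -1/762)
U(s) = 2 - 33*s (U(s) = 2 - s*33 = 2 - 33*s)
z(872, -593)/U(-51) = -1/(762*(2 - 33*(-51))) = -1/(762*(2 + 1683)) = -1/762/1685 = -1/762*1/1685 = -1/1283970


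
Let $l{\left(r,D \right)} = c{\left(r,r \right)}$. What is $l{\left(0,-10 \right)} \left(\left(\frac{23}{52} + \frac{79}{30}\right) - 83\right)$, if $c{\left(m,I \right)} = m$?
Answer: $0$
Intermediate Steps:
$l{\left(r,D \right)} = r$
$l{\left(0,-10 \right)} \left(\left(\frac{23}{52} + \frac{79}{30}\right) - 83\right) = 0 \left(\left(\frac{23}{52} + \frac{79}{30}\right) - 83\right) = 0 \left(\frac{2399}{780} - 83\right) = 0 \left(- \frac{62341}{780}\right) = 0$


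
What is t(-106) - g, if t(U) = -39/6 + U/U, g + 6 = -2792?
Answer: 5585/2 ≈ 2792.5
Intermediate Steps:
g = -2798 (g = -6 - 2792 = -2798)
t(U) = -11/2 (t(U) = -39*⅙ + 1 = -13/2 + 1 = -11/2)
t(-106) - g = -11/2 - 1*(-2798) = -11/2 + 2798 = 5585/2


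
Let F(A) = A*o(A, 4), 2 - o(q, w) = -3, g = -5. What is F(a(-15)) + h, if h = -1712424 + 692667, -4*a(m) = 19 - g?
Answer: -1019787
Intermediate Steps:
o(q, w) = 5 (o(q, w) = 2 - 1*(-3) = 2 + 3 = 5)
a(m) = -6 (a(m) = -(19 - 1*(-5))/4 = -(19 + 5)/4 = -¼*24 = -6)
F(A) = 5*A (F(A) = A*5 = 5*A)
h = -1019757
F(a(-15)) + h = 5*(-6) - 1019757 = -30 - 1019757 = -1019787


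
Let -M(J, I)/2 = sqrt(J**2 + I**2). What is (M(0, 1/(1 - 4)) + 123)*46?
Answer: 16882/3 ≈ 5627.3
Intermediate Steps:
M(J, I) = -2*sqrt(I**2 + J**2) (M(J, I) = -2*sqrt(J**2 + I**2) = -2*sqrt(I**2 + J**2))
(M(0, 1/(1 - 4)) + 123)*46 = (-2*sqrt((1/(1 - 4))**2 + 0**2) + 123)*46 = (-2*sqrt((1/(-3))**2 + 0) + 123)*46 = (-2*sqrt((-1/3)**2 + 0) + 123)*46 = (-2*sqrt(1/9 + 0) + 123)*46 = (-2*sqrt(1/9) + 123)*46 = (-2*1/3 + 123)*46 = (-2/3 + 123)*46 = (367/3)*46 = 16882/3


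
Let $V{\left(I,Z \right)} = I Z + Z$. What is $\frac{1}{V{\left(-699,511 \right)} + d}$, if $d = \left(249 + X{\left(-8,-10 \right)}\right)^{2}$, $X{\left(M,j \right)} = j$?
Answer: $- \frac{1}{299557} \approx -3.3383 \cdot 10^{-6}$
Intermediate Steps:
$V{\left(I,Z \right)} = Z + I Z$
$d = 57121$ ($d = \left(249 - 10\right)^{2} = 239^{2} = 57121$)
$\frac{1}{V{\left(-699,511 \right)} + d} = \frac{1}{511 \left(1 - 699\right) + 57121} = \frac{1}{511 \left(-698\right) + 57121} = \frac{1}{-356678 + 57121} = \frac{1}{-299557} = - \frac{1}{299557}$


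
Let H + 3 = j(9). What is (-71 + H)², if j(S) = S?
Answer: 4225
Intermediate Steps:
H = 6 (H = -3 + 9 = 6)
(-71 + H)² = (-71 + 6)² = (-65)² = 4225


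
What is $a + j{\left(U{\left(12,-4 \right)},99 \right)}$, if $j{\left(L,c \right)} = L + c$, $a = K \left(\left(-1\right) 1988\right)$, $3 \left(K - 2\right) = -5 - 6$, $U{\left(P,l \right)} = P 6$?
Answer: $\frac{10453}{3} \approx 3484.3$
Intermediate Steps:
$U{\left(P,l \right)} = 6 P$
$K = - \frac{5}{3}$ ($K = 2 + \frac{-5 - 6}{3} = 2 + \frac{1}{3} \left(-11\right) = 2 - \frac{11}{3} = - \frac{5}{3} \approx -1.6667$)
$a = \frac{9940}{3}$ ($a = - \frac{5 \left(\left(-1\right) 1988\right)}{3} = \left(- \frac{5}{3}\right) \left(-1988\right) = \frac{9940}{3} \approx 3313.3$)
$a + j{\left(U{\left(12,-4 \right)},99 \right)} = \frac{9940}{3} + \left(6 \cdot 12 + 99\right) = \frac{9940}{3} + \left(72 + 99\right) = \frac{9940}{3} + 171 = \frac{10453}{3}$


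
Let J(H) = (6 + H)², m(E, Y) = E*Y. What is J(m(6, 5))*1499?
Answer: 1942704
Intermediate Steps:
J(m(6, 5))*1499 = (6 + 6*5)²*1499 = (6 + 30)²*1499 = 36²*1499 = 1296*1499 = 1942704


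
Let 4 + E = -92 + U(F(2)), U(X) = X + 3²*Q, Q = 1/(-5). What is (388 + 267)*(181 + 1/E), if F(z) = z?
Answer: 56784570/479 ≈ 1.1855e+5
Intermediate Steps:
Q = -⅕ ≈ -0.20000
U(X) = -9/5 + X (U(X) = X + 3²*(-⅕) = X + 9*(-⅕) = X - 9/5 = -9/5 + X)
E = -479/5 (E = -4 + (-92 + (-9/5 + 2)) = -4 + (-92 + ⅕) = -4 - 459/5 = -479/5 ≈ -95.800)
(388 + 267)*(181 + 1/E) = (388 + 267)*(181 + 1/(-479/5)) = 655*(181 - 5/479) = 655*(86694/479) = 56784570/479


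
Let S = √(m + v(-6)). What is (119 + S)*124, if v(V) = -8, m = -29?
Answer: 14756 + 124*I*√37 ≈ 14756.0 + 754.26*I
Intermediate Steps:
S = I*√37 (S = √(-29 - 8) = √(-37) = I*√37 ≈ 6.0828*I)
(119 + S)*124 = (119 + I*√37)*124 = 14756 + 124*I*√37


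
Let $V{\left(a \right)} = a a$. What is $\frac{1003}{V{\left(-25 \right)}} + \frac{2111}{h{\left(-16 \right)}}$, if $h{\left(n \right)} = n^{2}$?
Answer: $\frac{1576143}{160000} \approx 9.8509$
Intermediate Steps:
$V{\left(a \right)} = a^{2}$
$\frac{1003}{V{\left(-25 \right)}} + \frac{2111}{h{\left(-16 \right)}} = \frac{1003}{\left(-25\right)^{2}} + \frac{2111}{\left(-16\right)^{2}} = \frac{1003}{625} + \frac{2111}{256} = \frac{1576143}{160000}$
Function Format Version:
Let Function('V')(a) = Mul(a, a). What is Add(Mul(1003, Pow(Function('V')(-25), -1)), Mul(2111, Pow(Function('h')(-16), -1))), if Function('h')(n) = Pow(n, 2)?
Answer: Rational(1576143, 160000) ≈ 9.8509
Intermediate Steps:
Function('V')(a) = Pow(a, 2)
Add(Mul(1003, Pow(Function('V')(-25), -1)), Mul(2111, Pow(Function('h')(-16), -1))) = Add(Mul(1003, Pow(Pow(-25, 2), -1)), Mul(2111, Pow(Pow(-16, 2), -1))) = Add(Mul(1003, Pow(625, -1)), Mul(2111, Pow(256, -1))) = Add(Mul(1003, Rational(1, 625)), Mul(2111, Rational(1, 256))) = Add(Rational(1003, 625), Rational(2111, 256)) = Rational(1576143, 160000)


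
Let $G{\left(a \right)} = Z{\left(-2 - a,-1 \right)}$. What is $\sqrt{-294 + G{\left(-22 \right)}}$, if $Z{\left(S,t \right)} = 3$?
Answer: $i \sqrt{291} \approx 17.059 i$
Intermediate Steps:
$G{\left(a \right)} = 3$
$\sqrt{-294 + G{\left(-22 \right)}} = \sqrt{-294 + 3} = \sqrt{-291} = i \sqrt{291}$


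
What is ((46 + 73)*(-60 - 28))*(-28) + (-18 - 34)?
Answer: 293164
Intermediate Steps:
((46 + 73)*(-60 - 28))*(-28) + (-18 - 34) = (119*(-88))*(-28) - 52 = -10472*(-28) - 52 = 293216 - 52 = 293164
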